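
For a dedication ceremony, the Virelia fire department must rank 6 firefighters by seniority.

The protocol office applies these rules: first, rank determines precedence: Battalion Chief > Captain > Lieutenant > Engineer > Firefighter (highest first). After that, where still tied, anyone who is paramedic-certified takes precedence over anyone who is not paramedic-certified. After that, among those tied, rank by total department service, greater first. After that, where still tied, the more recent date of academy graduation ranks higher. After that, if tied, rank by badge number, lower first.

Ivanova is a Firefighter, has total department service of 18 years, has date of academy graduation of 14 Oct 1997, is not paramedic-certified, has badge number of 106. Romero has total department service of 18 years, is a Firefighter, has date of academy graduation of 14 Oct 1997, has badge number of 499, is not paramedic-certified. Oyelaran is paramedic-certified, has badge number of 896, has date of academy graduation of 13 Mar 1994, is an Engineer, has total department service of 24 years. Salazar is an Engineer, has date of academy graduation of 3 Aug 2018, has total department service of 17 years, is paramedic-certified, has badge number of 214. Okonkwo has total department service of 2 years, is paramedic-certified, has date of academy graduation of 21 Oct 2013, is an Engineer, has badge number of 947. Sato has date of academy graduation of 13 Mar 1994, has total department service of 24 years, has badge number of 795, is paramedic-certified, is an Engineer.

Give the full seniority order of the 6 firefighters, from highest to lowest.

By rank: Sato, Oyelaran, Salazar and Okonkwo (Engineer); then Ivanova and Romero (Firefighter).
Sato, Oyelaran, Salazar and Okonkwo are each paramedic-certified, so the next rule applies.
Among Sato, Oyelaran, Salazar and Okonkwo, by total department service (higher first): Sato and Oyelaran (24 years) before Salazar (17 years) before Okonkwo (2 years).
Sato and Oyelaran both have date of academy graduation 13 Mar 1994, so the next rule applies.
Among Sato and Oyelaran, by badge number (lower first): Sato (795) before Oyelaran (896).
Ivanova and Romero are each not paramedic-certified, so the next rule applies.
Ivanova and Romero both have total department service 18 years, so the next rule applies.
Ivanova and Romero both have date of academy graduation 14 Oct 1997, so the next rule applies.
Among Ivanova and Romero, by badge number (lower first): Ivanova (106) before Romero (499).
Full order: Sato, Oyelaran, Salazar, Okonkwo, Ivanova, Romero.

Sato, Oyelaran, Salazar, Okonkwo, Ivanova, Romero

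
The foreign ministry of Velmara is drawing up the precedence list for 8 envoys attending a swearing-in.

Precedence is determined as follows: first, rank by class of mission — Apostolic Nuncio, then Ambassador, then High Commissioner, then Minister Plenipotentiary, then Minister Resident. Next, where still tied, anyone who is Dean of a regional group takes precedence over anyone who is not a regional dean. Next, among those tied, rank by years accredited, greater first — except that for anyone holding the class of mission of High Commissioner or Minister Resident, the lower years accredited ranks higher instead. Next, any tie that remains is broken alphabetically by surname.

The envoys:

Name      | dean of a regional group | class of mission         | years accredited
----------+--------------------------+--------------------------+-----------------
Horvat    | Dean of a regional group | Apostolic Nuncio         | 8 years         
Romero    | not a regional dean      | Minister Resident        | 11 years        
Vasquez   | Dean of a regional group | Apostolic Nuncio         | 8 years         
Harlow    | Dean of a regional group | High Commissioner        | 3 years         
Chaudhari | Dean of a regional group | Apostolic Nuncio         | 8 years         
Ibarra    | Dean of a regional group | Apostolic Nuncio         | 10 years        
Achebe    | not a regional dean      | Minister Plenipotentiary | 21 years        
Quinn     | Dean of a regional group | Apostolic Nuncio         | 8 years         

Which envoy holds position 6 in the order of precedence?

Harlow

By class of mission: Ibarra, Chaudhari, Horvat, Quinn and Vasquez (Apostolic Nuncio); then Harlow (High Commissioner); then Achebe (Minister Plenipotentiary); then Romero (Minister Resident).
Ibarra, Chaudhari, Horvat, Quinn and Vasquez are each Dean of a regional group, so the next rule applies.
Among Ibarra, Chaudhari, Horvat, Quinn and Vasquez, by years accredited (higher first): Ibarra (10 years) before Chaudhari, Horvat, Quinn and Vasquez (8 years).
Among Chaudhari, Horvat, Quinn and Vasquez, alphabetically by surname: Chaudhari before Horvat before Quinn before Vasquez.
Order: Ibarra, Chaudhari, Horvat, Quinn, Vasquez, Harlow, Achebe, Romero.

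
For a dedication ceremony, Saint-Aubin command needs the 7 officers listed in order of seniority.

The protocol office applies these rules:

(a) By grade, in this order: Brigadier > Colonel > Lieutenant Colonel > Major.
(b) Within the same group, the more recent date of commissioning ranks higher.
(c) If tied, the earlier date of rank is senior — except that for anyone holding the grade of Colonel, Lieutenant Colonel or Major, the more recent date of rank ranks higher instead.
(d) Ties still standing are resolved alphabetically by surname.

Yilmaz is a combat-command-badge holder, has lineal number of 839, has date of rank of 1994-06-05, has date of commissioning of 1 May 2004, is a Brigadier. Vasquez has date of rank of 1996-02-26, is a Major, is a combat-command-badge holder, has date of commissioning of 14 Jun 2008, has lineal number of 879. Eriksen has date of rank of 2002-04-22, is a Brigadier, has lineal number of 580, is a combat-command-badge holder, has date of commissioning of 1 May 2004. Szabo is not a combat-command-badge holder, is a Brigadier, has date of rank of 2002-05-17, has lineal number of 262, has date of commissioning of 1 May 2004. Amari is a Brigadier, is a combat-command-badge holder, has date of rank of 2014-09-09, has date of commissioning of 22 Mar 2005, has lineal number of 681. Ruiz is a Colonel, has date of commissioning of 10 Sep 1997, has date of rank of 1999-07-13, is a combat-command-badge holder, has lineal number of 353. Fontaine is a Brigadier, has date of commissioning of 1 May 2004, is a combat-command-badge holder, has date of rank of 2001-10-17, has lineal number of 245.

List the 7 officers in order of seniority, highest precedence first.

Amari, Yilmaz, Fontaine, Eriksen, Szabo, Ruiz, Vasquez

By grade: Amari, Yilmaz, Fontaine, Eriksen and Szabo (Brigadier); then Ruiz (Colonel); then Vasquez (Major).
Among Amari, Yilmaz, Fontaine, Eriksen and Szabo, by date of commissioning (later first): Amari (22 Mar 2005) before Yilmaz, Fontaine, Eriksen and Szabo (1 May 2004).
Among Yilmaz, Fontaine, Eriksen and Szabo, by date of rank (earlier first): Yilmaz (1994-06-05) before Fontaine (2001-10-17) before Eriksen (2002-04-22) before Szabo (2002-05-17).
Full order: Amari, Yilmaz, Fontaine, Eriksen, Szabo, Ruiz, Vasquez.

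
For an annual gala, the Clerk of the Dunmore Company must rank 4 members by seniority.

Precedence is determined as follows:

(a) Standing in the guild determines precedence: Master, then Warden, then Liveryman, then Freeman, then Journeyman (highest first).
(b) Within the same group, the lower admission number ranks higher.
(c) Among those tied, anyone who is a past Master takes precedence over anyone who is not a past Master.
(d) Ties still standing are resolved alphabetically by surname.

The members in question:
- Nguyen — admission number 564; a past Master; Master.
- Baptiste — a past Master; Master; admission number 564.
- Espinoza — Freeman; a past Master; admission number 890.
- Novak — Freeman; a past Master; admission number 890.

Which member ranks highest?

By standing in the guild: Baptiste and Nguyen (Master); then Espinoza and Novak (Freeman).
Baptiste and Nguyen both have admission number 564, so the next rule applies.
Baptiste and Nguyen are each a past Master, so the next rule applies.
Among Baptiste and Nguyen, alphabetically by surname: Baptiste before Nguyen.
Espinoza and Novak both have admission number 890, so the next rule applies.
Espinoza and Novak are each a past Master, so the next rule applies.
Among Espinoza and Novak, alphabetically by surname: Espinoza before Novak.
Order: Baptiste, Nguyen, Espinoza, Novak.

Baptiste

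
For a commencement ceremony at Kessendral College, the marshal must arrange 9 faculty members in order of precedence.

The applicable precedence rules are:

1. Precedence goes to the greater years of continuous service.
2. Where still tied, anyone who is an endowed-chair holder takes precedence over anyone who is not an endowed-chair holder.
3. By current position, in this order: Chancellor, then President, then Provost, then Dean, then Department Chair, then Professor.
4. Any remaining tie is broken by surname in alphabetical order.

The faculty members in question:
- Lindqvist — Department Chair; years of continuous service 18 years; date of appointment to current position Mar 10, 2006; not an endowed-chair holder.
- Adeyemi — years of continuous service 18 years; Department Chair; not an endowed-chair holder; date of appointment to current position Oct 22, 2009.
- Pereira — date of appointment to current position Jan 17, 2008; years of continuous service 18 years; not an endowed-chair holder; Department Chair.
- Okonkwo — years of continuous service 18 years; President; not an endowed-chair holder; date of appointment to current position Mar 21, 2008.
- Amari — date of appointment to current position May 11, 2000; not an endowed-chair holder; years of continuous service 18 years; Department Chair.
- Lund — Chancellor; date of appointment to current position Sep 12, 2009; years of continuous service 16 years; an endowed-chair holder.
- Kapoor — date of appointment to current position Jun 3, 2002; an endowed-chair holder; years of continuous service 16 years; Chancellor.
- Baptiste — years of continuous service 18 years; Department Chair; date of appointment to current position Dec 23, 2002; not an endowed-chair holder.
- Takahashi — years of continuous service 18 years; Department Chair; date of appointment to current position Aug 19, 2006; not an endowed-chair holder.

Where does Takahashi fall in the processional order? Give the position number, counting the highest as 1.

By years of continuous service (higher first): Okonkwo, Adeyemi, Amari, Baptiste, Lindqvist, Pereira and Takahashi (each 18 years); then Kapoor and Lund (both 16 years).
Okonkwo, Adeyemi, Amari, Baptiste, Lindqvist, Pereira and Takahashi are each not an endowed-chair holder, so the next rule applies.
Among Okonkwo, Adeyemi, Amari, Baptiste, Lindqvist, Pereira and Takahashi, by current position: Okonkwo (President) before Adeyemi, Amari, Baptiste, Lindqvist, Pereira and Takahashi (Department Chair).
Among Adeyemi, Amari, Baptiste, Lindqvist, Pereira and Takahashi, alphabetically by surname: Adeyemi before Amari before Baptiste before Lindqvist before Pereira before Takahashi.
Kapoor and Lund are each an endowed-chair holder, so the next rule applies.
Kapoor and Lund are each Chancellor, so the next rule applies.
Among Kapoor and Lund, alphabetically by surname: Kapoor before Lund.
Order: Okonkwo, Adeyemi, Amari, Baptiste, Lindqvist, Pereira, Takahashi, Kapoor, Lund. So position 7.

7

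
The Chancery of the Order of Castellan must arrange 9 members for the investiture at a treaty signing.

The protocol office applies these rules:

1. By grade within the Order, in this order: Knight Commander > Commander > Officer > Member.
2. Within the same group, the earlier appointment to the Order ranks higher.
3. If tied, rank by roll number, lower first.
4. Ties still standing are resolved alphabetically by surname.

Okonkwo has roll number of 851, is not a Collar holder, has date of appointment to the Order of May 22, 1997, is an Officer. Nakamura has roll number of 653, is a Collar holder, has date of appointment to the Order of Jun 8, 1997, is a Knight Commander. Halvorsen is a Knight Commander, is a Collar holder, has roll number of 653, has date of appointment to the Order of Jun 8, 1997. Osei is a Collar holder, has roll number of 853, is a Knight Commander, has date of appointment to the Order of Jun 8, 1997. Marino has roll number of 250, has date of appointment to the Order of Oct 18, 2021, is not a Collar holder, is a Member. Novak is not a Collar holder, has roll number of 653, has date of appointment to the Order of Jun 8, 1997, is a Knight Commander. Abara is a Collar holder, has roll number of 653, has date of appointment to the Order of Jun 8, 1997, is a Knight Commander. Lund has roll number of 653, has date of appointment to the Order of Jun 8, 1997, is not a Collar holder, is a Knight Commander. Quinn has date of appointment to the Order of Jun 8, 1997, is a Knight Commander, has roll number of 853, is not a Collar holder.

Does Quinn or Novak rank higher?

Novak

By grade within the Order: Abara, Halvorsen, Lund, Nakamura, Novak, Osei and Quinn (Knight Commander); then Okonkwo (Officer); then Marino (Member).
Abara, Halvorsen, Lund, Nakamura, Novak, Osei and Quinn all have date of appointment to the Order Jun 8, 1997, so the next rule applies.
Among Abara, Halvorsen, Lund, Nakamura, Novak, Osei and Quinn, by roll number (lower first): Abara, Halvorsen, Lund, Nakamura and Novak (653) before Osei and Quinn (853).
Among Abara, Halvorsen, Lund, Nakamura and Novak, alphabetically by surname: Abara before Halvorsen before Lund before Nakamura before Novak.
Among Osei and Quinn, alphabetically by surname: Osei before Quinn.
So Novak takes precedence.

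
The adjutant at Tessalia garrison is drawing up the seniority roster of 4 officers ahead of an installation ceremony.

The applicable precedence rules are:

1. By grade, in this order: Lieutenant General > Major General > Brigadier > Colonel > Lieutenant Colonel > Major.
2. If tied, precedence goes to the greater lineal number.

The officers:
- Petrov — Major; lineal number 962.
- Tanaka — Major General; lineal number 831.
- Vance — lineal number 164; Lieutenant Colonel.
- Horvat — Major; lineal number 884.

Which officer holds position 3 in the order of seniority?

By grade: Tanaka (Major General); then Vance (Lieutenant Colonel); then Petrov and Horvat (Major).
Among Petrov and Horvat, by lineal number (higher first): Petrov (962) before Horvat (884).
Order: Tanaka, Vance, Petrov, Horvat.

Petrov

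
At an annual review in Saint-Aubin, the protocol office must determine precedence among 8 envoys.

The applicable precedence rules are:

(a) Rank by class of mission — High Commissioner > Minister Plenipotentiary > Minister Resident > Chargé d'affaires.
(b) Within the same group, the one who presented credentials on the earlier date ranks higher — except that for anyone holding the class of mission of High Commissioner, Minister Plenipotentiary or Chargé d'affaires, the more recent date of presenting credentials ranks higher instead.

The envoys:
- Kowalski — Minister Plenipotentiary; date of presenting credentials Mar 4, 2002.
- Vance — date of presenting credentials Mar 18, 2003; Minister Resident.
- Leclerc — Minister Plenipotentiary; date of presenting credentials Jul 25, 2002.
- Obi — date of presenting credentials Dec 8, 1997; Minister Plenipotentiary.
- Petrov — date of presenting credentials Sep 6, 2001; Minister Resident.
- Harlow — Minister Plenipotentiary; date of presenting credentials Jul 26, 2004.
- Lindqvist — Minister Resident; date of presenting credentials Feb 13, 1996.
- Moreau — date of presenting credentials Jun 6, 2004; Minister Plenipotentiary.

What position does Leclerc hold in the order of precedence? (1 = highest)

3

By class of mission: Harlow, Moreau, Leclerc, Kowalski and Obi (Minister Plenipotentiary); then Lindqvist, Petrov and Vance (Minister Resident).
Among Harlow, Moreau, Leclerc, Kowalski and Obi, by date of presenting credentials (later first) (reversed rule for this group): Harlow (Jul 26, 2004) before Moreau (Jun 6, 2004) before Leclerc (Jul 25, 2002) before Kowalski (Mar 4, 2002) before Obi (Dec 8, 1997).
Among Lindqvist, Petrov and Vance, by date of presenting credentials (earlier first): Lindqvist (Feb 13, 1996) before Petrov (Sep 6, 2001) before Vance (Mar 18, 2003).
Order: Harlow, Moreau, Leclerc, Kowalski, Obi, Lindqvist, Petrov, Vance. So position 3.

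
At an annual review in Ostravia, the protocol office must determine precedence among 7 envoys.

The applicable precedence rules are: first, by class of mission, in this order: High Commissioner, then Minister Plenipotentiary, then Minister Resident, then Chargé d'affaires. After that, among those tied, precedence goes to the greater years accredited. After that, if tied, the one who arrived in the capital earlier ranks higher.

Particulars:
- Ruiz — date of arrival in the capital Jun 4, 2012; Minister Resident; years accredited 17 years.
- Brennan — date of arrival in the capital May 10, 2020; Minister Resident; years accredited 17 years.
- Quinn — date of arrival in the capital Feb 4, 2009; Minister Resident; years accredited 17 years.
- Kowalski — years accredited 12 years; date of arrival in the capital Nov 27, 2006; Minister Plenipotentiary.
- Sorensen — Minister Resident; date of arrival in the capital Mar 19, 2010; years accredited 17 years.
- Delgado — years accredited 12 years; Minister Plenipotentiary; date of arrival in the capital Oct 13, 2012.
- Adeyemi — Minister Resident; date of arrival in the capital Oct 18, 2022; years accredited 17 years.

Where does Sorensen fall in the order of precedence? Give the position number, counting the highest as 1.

4

By class of mission: Kowalski and Delgado (Minister Plenipotentiary); then Quinn, Sorensen, Ruiz, Brennan and Adeyemi (Minister Resident).
Kowalski and Delgado both have years accredited 12 years, so the next rule applies.
Among Kowalski and Delgado, by date of arrival in the capital (earlier first): Kowalski (Nov 27, 2006) before Delgado (Oct 13, 2012).
Quinn, Sorensen, Ruiz, Brennan and Adeyemi all have years accredited 17 years, so the next rule applies.
Among Quinn, Sorensen, Ruiz, Brennan and Adeyemi, by date of arrival in the capital (earlier first): Quinn (Feb 4, 2009) before Sorensen (Mar 19, 2010) before Ruiz (Jun 4, 2012) before Brennan (May 10, 2020) before Adeyemi (Oct 18, 2022).
Order: Kowalski, Delgado, Quinn, Sorensen, Ruiz, Brennan, Adeyemi. So position 4.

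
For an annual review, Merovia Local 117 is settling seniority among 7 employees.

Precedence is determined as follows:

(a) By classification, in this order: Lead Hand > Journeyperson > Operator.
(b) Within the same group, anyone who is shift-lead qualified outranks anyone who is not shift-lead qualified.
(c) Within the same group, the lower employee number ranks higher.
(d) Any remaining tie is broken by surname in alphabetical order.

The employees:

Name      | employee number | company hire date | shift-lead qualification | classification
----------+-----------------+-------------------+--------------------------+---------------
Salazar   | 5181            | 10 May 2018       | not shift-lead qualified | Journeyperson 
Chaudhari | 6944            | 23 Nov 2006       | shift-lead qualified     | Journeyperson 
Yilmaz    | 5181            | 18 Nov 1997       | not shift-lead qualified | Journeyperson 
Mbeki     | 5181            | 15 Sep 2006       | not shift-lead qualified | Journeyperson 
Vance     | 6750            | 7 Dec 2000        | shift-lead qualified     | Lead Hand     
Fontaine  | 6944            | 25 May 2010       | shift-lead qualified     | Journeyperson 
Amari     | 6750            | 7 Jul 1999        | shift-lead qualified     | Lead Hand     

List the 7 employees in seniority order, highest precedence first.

Amari, Vance, Chaudhari, Fontaine, Mbeki, Salazar, Yilmaz

By classification: Amari and Vance (Lead Hand); then Chaudhari, Fontaine, Mbeki, Salazar and Yilmaz (Journeyperson).
Amari and Vance are each shift-lead qualified, so the next rule applies.
Amari and Vance both have employee number 6750, so the next rule applies.
Among Amari and Vance, alphabetically by surname: Amari before Vance.
Among Chaudhari, Fontaine, Mbeki, Salazar and Yilmaz, shift-lead qualified before not shift-lead qualified: Chaudhari and Fontaine (shift-lead qualified) before Mbeki, Salazar and Yilmaz (not shift-lead qualified).
Chaudhari and Fontaine both have employee number 6944, so the next rule applies.
Among Chaudhari and Fontaine, alphabetically by surname: Chaudhari before Fontaine.
Mbeki, Salazar and Yilmaz all have employee number 5181, so the next rule applies.
Among Mbeki, Salazar and Yilmaz, alphabetically by surname: Mbeki before Salazar before Yilmaz.
Full order: Amari, Vance, Chaudhari, Fontaine, Mbeki, Salazar, Yilmaz.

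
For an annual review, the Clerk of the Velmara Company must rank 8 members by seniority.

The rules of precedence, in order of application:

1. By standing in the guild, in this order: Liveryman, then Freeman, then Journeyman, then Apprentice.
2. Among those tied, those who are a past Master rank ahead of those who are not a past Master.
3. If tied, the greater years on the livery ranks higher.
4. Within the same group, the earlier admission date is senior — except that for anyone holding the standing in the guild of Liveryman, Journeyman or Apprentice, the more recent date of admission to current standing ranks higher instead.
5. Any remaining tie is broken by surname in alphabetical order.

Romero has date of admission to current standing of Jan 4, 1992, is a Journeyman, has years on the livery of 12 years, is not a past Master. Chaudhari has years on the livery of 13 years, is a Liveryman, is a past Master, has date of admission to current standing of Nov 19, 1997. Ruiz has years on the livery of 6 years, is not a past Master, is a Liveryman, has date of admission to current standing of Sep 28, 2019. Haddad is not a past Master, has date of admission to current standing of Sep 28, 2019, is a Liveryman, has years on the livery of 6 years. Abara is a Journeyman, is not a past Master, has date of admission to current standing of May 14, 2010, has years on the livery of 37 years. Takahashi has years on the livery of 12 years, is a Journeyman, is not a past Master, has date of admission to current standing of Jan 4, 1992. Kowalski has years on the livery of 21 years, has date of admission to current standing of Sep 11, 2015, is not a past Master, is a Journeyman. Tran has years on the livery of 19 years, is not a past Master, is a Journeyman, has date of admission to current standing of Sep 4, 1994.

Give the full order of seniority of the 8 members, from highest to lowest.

Chaudhari, Haddad, Ruiz, Abara, Kowalski, Tran, Romero, Takahashi

By standing in the guild: Chaudhari, Haddad and Ruiz (Liveryman); then Abara, Kowalski, Tran, Romero and Takahashi (Journeyman).
Among Chaudhari, Haddad and Ruiz, a past Master before not a past Master: Chaudhari (a past Master) before Haddad and Ruiz (not a past Master).
Haddad and Ruiz both have years on the livery 6 years, so the next rule applies.
Haddad and Ruiz both have date of admission to current standing Sep 28, 2019, so the next rule applies.
Among Haddad and Ruiz, alphabetically by surname: Haddad before Ruiz.
Abara, Kowalski, Tran, Romero and Takahashi are each not a past Master, so the next rule applies.
Among Abara, Kowalski, Tran, Romero and Takahashi, by years on the livery (higher first): Abara (37 years) before Kowalski (21 years) before Tran (19 years) before Romero and Takahashi (12 years).
Romero and Takahashi both have date of admission to current standing Jan 4, 1992, so the next rule applies.
Among Romero and Takahashi, alphabetically by surname: Romero before Takahashi.
Full order: Chaudhari, Haddad, Ruiz, Abara, Kowalski, Tran, Romero, Takahashi.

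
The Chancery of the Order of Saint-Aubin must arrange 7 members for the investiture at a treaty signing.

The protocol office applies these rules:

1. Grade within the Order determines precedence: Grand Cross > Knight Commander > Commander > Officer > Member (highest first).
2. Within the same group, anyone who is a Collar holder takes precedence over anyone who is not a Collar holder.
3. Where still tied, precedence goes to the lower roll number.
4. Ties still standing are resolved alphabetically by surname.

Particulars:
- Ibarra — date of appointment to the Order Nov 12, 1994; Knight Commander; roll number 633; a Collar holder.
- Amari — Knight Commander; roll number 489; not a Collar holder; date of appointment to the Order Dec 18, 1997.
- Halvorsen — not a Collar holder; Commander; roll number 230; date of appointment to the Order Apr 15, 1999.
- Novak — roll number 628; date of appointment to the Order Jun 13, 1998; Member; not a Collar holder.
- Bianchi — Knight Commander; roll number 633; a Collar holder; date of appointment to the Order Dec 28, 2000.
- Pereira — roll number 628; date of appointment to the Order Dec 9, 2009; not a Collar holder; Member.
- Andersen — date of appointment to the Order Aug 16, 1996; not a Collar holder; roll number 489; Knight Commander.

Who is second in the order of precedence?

Ibarra

By grade within the Order: Bianchi, Ibarra, Amari and Andersen (Knight Commander); then Halvorsen (Commander); then Novak and Pereira (Member).
Among Bianchi, Ibarra, Amari and Andersen, a Collar holder before not a Collar holder: Bianchi and Ibarra (a Collar holder) before Amari and Andersen (not a Collar holder).
Bianchi and Ibarra both have roll number 633, so the next rule applies.
Among Bianchi and Ibarra, alphabetically by surname: Bianchi before Ibarra.
Amari and Andersen both have roll number 489, so the next rule applies.
Among Amari and Andersen, alphabetically by surname: Amari before Andersen.
Novak and Pereira are each not a Collar holder, so the next rule applies.
Novak and Pereira both have roll number 628, so the next rule applies.
Among Novak and Pereira, alphabetically by surname: Novak before Pereira.
Order: Bianchi, Ibarra, Amari, Andersen, Halvorsen, Novak, Pereira.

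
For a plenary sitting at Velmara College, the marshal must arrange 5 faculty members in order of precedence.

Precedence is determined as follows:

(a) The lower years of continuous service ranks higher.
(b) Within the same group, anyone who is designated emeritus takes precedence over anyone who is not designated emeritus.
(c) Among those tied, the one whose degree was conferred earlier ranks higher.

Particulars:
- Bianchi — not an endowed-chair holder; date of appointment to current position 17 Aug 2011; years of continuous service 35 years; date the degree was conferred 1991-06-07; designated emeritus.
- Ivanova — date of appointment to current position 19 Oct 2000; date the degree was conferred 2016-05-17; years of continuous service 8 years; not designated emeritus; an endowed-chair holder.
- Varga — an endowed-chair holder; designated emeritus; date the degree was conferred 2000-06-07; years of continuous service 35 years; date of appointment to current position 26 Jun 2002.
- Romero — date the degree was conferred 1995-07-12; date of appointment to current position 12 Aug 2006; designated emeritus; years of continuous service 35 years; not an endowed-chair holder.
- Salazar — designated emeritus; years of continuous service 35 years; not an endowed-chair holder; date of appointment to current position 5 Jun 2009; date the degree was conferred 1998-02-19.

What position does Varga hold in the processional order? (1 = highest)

5

By years of continuous service (lower first): Ivanova (8 years); then Bianchi, Romero, Salazar and Varga (each 35 years).
Bianchi, Romero, Salazar and Varga are each designated emeritus, so the next rule applies.
Among Bianchi, Romero, Salazar and Varga, by date the degree was conferred (earlier first): Bianchi (1991-06-07) before Romero (1995-07-12) before Salazar (1998-02-19) before Varga (2000-06-07).
Order: Ivanova, Bianchi, Romero, Salazar, Varga. So position 5.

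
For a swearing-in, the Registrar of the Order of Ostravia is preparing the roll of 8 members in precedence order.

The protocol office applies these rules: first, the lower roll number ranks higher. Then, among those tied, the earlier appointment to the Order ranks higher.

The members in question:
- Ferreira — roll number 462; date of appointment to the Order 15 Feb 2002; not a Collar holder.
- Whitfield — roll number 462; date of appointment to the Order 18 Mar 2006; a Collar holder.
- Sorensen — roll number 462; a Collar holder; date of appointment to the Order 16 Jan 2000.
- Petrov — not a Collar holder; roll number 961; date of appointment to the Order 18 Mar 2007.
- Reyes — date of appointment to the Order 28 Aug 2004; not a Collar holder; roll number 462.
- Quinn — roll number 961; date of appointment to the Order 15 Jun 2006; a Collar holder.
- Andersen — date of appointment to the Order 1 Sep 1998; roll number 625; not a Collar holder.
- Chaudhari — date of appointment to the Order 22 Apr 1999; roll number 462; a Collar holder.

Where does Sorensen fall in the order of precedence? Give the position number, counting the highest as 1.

By roll number (lower first): Chaudhari, Sorensen, Ferreira, Reyes and Whitfield (each 462); then Andersen (625); then Quinn and Petrov (both 961).
Among Chaudhari, Sorensen, Ferreira, Reyes and Whitfield, by date of appointment to the Order (earlier first): Chaudhari (22 Apr 1999) before Sorensen (16 Jan 2000) before Ferreira (15 Feb 2002) before Reyes (28 Aug 2004) before Whitfield (18 Mar 2006).
Among Quinn and Petrov, by date of appointment to the Order (earlier first): Quinn (15 Jun 2006) before Petrov (18 Mar 2007).
Order: Chaudhari, Sorensen, Ferreira, Reyes, Whitfield, Andersen, Quinn, Petrov. So position 2.

2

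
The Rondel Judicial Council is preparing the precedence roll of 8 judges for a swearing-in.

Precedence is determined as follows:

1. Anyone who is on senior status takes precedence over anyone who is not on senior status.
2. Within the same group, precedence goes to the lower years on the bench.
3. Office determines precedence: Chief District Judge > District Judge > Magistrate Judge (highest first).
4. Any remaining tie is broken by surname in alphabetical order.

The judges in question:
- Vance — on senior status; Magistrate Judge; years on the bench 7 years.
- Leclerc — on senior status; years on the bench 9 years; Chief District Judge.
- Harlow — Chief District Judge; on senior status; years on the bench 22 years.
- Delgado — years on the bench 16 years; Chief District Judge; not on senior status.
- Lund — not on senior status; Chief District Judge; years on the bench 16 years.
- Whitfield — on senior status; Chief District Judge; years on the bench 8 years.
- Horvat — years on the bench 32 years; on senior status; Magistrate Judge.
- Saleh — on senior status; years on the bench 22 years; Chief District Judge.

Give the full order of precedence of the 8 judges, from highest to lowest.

By the first rule: Vance, Whitfield, Leclerc, Harlow, Saleh and Horvat (each on senior status); then Delgado and Lund (both not on senior status).
Among Vance, Whitfield, Leclerc, Harlow, Saleh and Horvat, by years on the bench (lower first): Vance (7 years) before Whitfield (8 years) before Leclerc (9 years) before Harlow and Saleh (22 years) before Horvat (32 years).
Harlow and Saleh are each Chief District Judge, so the next rule applies.
Among Harlow and Saleh, alphabetically by surname: Harlow before Saleh.
Delgado and Lund both have years on the bench 16 years, so the next rule applies.
Delgado and Lund are each Chief District Judge, so the next rule applies.
Among Delgado and Lund, alphabetically by surname: Delgado before Lund.
Full order: Vance, Whitfield, Leclerc, Harlow, Saleh, Horvat, Delgado, Lund.

Vance, Whitfield, Leclerc, Harlow, Saleh, Horvat, Delgado, Lund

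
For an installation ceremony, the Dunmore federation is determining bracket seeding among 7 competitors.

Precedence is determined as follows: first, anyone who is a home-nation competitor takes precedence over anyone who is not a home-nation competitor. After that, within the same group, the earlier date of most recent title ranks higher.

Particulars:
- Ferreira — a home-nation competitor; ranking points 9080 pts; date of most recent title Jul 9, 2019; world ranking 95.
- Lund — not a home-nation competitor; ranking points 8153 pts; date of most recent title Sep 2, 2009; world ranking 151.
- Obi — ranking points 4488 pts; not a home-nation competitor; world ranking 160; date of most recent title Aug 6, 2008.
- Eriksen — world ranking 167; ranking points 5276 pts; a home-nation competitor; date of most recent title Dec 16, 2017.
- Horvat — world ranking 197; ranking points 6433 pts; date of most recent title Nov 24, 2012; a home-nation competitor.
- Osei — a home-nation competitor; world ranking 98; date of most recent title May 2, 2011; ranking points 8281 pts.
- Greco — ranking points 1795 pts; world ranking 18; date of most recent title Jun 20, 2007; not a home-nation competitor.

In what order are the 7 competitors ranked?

By the first rule: Osei, Horvat, Eriksen and Ferreira (each a home-nation competitor); then Greco, Obi and Lund (each not a home-nation competitor).
Among Osei, Horvat, Eriksen and Ferreira, by date of most recent title (earlier first): Osei (May 2, 2011) before Horvat (Nov 24, 2012) before Eriksen (Dec 16, 2017) before Ferreira (Jul 9, 2019).
Among Greco, Obi and Lund, by date of most recent title (earlier first): Greco (Jun 20, 2007) before Obi (Aug 6, 2008) before Lund (Sep 2, 2009).
Full order: Osei, Horvat, Eriksen, Ferreira, Greco, Obi, Lund.

Osei, Horvat, Eriksen, Ferreira, Greco, Obi, Lund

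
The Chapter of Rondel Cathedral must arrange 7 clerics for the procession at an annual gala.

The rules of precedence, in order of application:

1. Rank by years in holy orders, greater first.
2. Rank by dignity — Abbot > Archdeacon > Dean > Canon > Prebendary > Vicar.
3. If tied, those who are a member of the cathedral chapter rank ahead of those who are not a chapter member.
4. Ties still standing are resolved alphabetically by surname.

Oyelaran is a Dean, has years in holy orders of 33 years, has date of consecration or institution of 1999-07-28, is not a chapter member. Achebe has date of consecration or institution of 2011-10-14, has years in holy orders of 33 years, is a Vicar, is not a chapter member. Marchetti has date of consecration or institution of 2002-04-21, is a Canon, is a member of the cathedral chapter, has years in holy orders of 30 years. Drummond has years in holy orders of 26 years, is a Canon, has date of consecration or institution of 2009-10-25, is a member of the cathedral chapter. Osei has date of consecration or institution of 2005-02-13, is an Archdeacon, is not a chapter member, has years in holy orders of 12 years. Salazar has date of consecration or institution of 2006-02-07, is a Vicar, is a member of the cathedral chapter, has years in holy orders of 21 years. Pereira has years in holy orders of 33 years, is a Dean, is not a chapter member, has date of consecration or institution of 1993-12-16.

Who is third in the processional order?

Achebe

By years in holy orders (higher first): Oyelaran, Pereira and Achebe (each 33 years); then Marchetti (30 years); then Drummond (26 years); then Salazar (21 years); then Osei (12 years).
Among Oyelaran, Pereira and Achebe, by dignity: Oyelaran and Pereira (Dean) before Achebe (Vicar).
Oyelaran and Pereira are each not a chapter member, so the next rule applies.
Among Oyelaran and Pereira, alphabetically by surname: Oyelaran before Pereira.
Order: Oyelaran, Pereira, Achebe, Marchetti, Drummond, Salazar, Osei.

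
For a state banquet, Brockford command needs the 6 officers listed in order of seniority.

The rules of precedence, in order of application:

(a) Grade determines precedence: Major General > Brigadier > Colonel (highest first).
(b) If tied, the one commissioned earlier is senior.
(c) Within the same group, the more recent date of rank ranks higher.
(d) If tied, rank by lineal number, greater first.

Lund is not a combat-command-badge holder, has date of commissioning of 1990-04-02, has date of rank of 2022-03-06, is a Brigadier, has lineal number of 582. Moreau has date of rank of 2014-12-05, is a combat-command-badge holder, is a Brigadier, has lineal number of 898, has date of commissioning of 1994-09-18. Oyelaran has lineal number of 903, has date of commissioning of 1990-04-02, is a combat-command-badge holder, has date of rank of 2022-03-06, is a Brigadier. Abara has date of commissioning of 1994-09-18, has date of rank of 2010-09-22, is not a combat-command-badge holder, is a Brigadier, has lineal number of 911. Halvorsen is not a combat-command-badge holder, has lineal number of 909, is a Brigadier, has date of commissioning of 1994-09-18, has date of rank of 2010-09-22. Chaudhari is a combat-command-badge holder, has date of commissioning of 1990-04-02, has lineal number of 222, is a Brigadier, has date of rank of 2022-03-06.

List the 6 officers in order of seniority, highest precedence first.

By grade: Oyelaran, Lund, Chaudhari, Moreau, Abara and Halvorsen (Brigadier).
Among Oyelaran, Lund, Chaudhari, Moreau, Abara and Halvorsen, by date of commissioning (earlier first): Oyelaran, Lund and Chaudhari (1990-04-02) before Moreau, Abara and Halvorsen (1994-09-18).
Oyelaran, Lund and Chaudhari all have date of rank 2022-03-06, so the next rule applies.
Among Oyelaran, Lund and Chaudhari, by lineal number (higher first): Oyelaran (903) before Lund (582) before Chaudhari (222).
Among Moreau, Abara and Halvorsen, by date of rank (later first): Moreau (2014-12-05) before Abara and Halvorsen (2010-09-22).
Among Abara and Halvorsen, by lineal number (higher first): Abara (911) before Halvorsen (909).
Full order: Oyelaran, Lund, Chaudhari, Moreau, Abara, Halvorsen.

Oyelaran, Lund, Chaudhari, Moreau, Abara, Halvorsen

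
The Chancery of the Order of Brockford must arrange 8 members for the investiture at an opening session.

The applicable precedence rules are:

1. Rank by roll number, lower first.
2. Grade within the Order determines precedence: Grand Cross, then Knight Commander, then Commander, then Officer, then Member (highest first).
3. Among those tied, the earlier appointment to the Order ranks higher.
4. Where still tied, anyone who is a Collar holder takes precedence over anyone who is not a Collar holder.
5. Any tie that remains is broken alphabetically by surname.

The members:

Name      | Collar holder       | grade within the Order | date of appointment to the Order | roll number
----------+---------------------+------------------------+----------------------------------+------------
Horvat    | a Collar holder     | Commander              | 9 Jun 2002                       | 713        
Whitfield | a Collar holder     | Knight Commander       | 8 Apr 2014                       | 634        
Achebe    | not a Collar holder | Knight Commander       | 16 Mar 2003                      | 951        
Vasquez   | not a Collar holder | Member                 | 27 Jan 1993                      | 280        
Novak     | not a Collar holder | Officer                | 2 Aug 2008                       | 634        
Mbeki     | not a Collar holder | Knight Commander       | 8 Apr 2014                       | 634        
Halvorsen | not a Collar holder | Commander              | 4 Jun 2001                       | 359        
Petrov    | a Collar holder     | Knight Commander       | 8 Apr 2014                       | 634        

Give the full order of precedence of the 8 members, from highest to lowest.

By roll number (lower first): Vasquez (280); then Halvorsen (359); then Petrov, Whitfield, Mbeki and Novak (each 634); then Horvat (713); then Achebe (951).
Among Petrov, Whitfield, Mbeki and Novak, by grade within the Order: Petrov, Whitfield and Mbeki (Knight Commander) before Novak (Officer).
Petrov, Whitfield and Mbeki all have date of appointment to the Order 8 Apr 2014, so the next rule applies.
Among Petrov, Whitfield and Mbeki, a Collar holder before not a Collar holder: Petrov and Whitfield (a Collar holder) before Mbeki (not a Collar holder).
Among Petrov and Whitfield, alphabetically by surname: Petrov before Whitfield.
Full order: Vasquez, Halvorsen, Petrov, Whitfield, Mbeki, Novak, Horvat, Achebe.

Vasquez, Halvorsen, Petrov, Whitfield, Mbeki, Novak, Horvat, Achebe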